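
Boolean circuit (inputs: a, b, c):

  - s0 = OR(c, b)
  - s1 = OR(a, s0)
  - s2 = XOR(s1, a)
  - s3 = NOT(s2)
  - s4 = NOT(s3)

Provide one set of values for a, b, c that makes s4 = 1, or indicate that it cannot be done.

a=0, b=0, c=1

s4 = NOT(s3) must be 1, so s3 = 0.
s3 = NOT(s2) must be 0, so s2 = 1.
s2 = XOR(s1, a) must be 1, so s1 and a differ.
Check with a=0, b=0, c=1:
s0 = OR(c, b) = OR(1, 0) = 1
s1 = OR(a, s0) = OR(0, 1) = 1
s2 = XOR(s1, a) = XOR(1, 0) = 1
s3 = NOT(s2) = NOT 1 = 0
s4 = NOT(s3) = NOT 0 = 1
So s4 = 1 as required.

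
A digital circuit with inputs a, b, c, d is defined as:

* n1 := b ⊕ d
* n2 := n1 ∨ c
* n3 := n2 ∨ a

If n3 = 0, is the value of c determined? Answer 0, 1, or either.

0

n3 = n2 ∨ a must be 0, so both n2 = 0 and a = 0.
n2 = n1 ∨ c must be 0, so both n1 = 0 and c = 0.
n1 = b ⊕ d must be 0, so b and d are equal.
Every assignment with n3 = 0 has c = 0; there are 2 such assignment(s).
  a=0, b=0, c=0, d=0
  a=0, b=1, c=0, d=1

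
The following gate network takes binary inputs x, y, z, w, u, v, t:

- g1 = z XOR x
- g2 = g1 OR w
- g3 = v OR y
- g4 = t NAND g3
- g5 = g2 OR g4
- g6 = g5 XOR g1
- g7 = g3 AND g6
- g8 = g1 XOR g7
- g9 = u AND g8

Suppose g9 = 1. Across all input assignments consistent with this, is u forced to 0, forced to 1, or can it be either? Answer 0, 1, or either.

g9 = u AND g8 must be 1, so both u = 1 and g8 = 1.
g8 = g1 XOR g7 must be 1, so g1 and g7 differ.
Every assignment with g9 = 1 has u = 1; there are 50 such assignment(s).

1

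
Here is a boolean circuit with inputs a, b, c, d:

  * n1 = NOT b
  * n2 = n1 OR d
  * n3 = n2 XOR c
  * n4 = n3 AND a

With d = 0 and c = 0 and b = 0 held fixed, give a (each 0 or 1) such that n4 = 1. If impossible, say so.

Check with d = 0 and c = 0 and b = 0 and a=1:
n1 = NOT b = NOT 0 = 1
n2 = n1 OR d = 1 OR 0 = 1
n3 = n2 XOR c = 1 XOR 0 = 1
n4 = n3 AND a = 1 AND 1 = 1
So n4 = 1.

a=1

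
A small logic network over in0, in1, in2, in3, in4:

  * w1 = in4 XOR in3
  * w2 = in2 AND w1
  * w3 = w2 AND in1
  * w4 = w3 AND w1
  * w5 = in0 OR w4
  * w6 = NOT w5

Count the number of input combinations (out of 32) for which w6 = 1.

w6 = NOT w5 must be 1, so w5 = 0.
w5 = in0 OR w4 must be 0, so both in0 = 0 and w4 = 0.
Enumerating the 32 input combinations, 14 give w6 = 1 and 18 give w6 = 0.

14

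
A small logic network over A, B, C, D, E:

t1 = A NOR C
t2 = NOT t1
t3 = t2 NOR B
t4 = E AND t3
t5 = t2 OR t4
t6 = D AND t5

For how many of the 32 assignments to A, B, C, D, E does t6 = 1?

t6 = D AND t5 must be 1, so both D = 1 and t5 = 1.
t5 = t2 OR t4 must be 1, so at least one of t2, t4 is 1.
Enumerating the 32 input combinations, 13 give t6 = 1 and 19 give t6 = 0.

13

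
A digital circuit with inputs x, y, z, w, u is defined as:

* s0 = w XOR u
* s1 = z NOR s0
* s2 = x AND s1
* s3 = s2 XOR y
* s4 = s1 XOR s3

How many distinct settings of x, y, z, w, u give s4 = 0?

s4 = s1 XOR s3 must be 0, so s1 and s3 are equal.
Enumerating the 32 input combinations, 16 give s4 = 0 and 16 give s4 = 1.

16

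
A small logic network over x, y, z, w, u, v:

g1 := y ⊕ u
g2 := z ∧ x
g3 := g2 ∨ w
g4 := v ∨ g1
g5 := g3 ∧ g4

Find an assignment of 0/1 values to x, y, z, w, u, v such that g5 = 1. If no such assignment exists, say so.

g5 = g3 ∧ g4 must be 1, so both g3 = 1 and g4 = 1.
Check with x=0, y=1, z=0, w=1, u=0, v=0:
g1 = y ⊕ u = 1 ⊕ 0 = 1
g2 = z ∧ x = 0 ∧ 0 = 0
g3 = g2 ∨ w = 0 ∨ 1 = 1
g4 = v ∨ g1 = 0 ∨ 1 = 1
g5 = g3 ∧ g4 = 1 ∧ 1 = 1
So g5 = 1 as required.

x=0, y=1, z=0, w=1, u=0, v=0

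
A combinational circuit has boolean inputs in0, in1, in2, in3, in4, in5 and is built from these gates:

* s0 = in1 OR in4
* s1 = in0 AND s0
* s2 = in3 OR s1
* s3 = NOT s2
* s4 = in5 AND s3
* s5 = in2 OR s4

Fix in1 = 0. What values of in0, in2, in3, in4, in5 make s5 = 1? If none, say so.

Check with in1 = 0 and in0=1, in2=1, in3=0, in4=0, in5=0:
s0 = in1 OR in4 = 0 OR 0 = 0
s1 = in0 AND s0 = 1 AND 0 = 0
s2 = in3 OR s1 = 0 OR 0 = 0
s3 = NOT s2 = NOT 0 = 1
s4 = in5 AND s3 = 0 AND 1 = 0
s5 = in2 OR s4 = 1 OR 0 = 1
So s5 = 1.

in0=1 in2=1 in3=0 in4=0 in5=0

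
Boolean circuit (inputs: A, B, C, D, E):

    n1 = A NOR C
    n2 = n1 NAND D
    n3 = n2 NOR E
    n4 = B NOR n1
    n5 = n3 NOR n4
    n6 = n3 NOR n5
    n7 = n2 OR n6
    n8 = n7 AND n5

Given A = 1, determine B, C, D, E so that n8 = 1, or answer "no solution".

n8 = n7 AND n5 must be 1, so both n7 = 1 and n5 = 1.
Check with A = 1 and B=1, C=0, D=1, E=1:
n1 = A NOR C = 1 NOR 0 = 0
n2 = n1 NAND D = 0 NAND 1 = 1
n3 = n2 NOR E = 1 NOR 1 = 0
n4 = B NOR n1 = 1 NOR 0 = 0
n5 = n3 NOR n4 = 0 NOR 0 = 1
n6 = n3 NOR n5 = 0 NOR 1 = 0
n7 = n2 OR n6 = 1 OR 0 = 1
n8 = n7 AND n5 = 1 AND 1 = 1
So n8 = 1.

B=1, C=0, D=1, E=1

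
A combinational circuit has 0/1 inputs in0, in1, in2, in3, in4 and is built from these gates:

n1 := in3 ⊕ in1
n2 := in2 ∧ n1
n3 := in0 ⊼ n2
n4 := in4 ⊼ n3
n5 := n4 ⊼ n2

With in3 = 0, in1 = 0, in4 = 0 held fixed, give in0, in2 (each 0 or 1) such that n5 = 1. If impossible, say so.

n5 = n4 ⊼ n2 must be 1, so at least one of n4, n2 is 0.
Check with in3 = 0, in1 = 0, in4 = 0 and in0=0, in2=0:
n1 = in3 ⊕ in1 = 0 ⊕ 0 = 0
n2 = in2 ∧ n1 = 0 ∧ 0 = 0
n3 = in0 ⊼ n2 = 0 ⊼ 0 = 1
n4 = in4 ⊼ n3 = 0 ⊼ 1 = 1
n5 = n4 ⊼ n2 = 1 ⊼ 0 = 1
So n5 = 1.

in0=0 in2=0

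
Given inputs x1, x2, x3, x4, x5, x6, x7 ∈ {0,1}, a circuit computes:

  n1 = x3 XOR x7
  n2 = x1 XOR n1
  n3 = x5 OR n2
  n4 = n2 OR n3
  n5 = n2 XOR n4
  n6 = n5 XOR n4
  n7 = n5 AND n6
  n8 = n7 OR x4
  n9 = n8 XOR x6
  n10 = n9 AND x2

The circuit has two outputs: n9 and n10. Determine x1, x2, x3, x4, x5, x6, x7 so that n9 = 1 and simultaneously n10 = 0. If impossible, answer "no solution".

Check with x1=1 x2=0 x3=0 x4=1 x5=1 x6=0 x7=0:
n1 = x3 XOR x7 = 0 XOR 0 = 0
n2 = x1 XOR n1 = 1 XOR 0 = 1
n3 = x5 OR n2 = 1 OR 1 = 1
n4 = n2 OR n3 = 1 OR 1 = 1
n5 = n2 XOR n4 = 1 XOR 1 = 0
n6 = n5 XOR n4 = 0 XOR 1 = 1
n7 = n5 AND n6 = 0 AND 1 = 0
n8 = n7 OR x4 = 0 OR 1 = 1
n9 = n8 XOR x6 = 1 XOR 0 = 1
n10 = n9 AND x2 = 1 AND 0 = 0
So n9 = 1 and n10 = 0.

x1=1 x2=0 x3=0 x4=1 x5=1 x6=0 x7=0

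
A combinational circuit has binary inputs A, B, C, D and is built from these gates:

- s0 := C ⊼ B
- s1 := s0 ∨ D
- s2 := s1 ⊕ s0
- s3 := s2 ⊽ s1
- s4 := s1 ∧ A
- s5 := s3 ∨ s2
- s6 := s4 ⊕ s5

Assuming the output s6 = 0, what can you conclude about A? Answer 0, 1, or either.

either

Both values of A occur among assignments with s6 = 0:
  A=0: A=0, B=0, C=0, D=0
  A=1: A=1, B=1, C=1, D=1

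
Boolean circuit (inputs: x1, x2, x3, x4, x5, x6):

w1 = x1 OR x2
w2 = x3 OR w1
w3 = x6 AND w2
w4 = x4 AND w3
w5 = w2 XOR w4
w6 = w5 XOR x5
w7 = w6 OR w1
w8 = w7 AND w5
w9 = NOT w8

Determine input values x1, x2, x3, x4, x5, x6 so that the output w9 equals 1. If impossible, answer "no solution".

x1=1 x2=0 x3=1 x4=1 x5=1 x6=1

w9 = NOT w8 must be 1, so w8 = 0.
w8 = w7 AND w5 must be 0, so at least one of w7, w5 is 0.
Check with x1=1 x2=0 x3=1 x4=1 x5=1 x6=1:
w1 = x1 OR x2 = 1 OR 0 = 1
w2 = x3 OR w1 = 1 OR 1 = 1
w3 = x6 AND w2 = 1 AND 1 = 1
w4 = x4 AND w3 = 1 AND 1 = 1
w5 = w2 XOR w4 = 1 XOR 1 = 0
w6 = w5 XOR x5 = 0 XOR 1 = 1
w7 = w6 OR w1 = 1 OR 1 = 1
w8 = w7 AND w5 = 1 AND 0 = 0
w9 = NOT w8 = NOT 0 = 1
So w9 = 1 as required.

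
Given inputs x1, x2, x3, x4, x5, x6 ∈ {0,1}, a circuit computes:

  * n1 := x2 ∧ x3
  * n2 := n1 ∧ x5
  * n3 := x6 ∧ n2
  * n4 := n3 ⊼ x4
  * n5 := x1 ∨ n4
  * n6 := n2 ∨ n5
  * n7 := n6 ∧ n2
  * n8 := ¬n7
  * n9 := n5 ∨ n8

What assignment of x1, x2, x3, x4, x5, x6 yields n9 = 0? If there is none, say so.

x1=0 x2=1 x3=1 x4=1 x5=1 x6=1

Check with x1=0 x2=1 x3=1 x4=1 x5=1 x6=1:
n1 = x2 ∧ x3 = 1 ∧ 1 = 1
n2 = n1 ∧ x5 = 1 ∧ 1 = 1
n3 = x6 ∧ n2 = 1 ∧ 1 = 1
n4 = n3 ⊼ x4 = 1 ⊼ 1 = 0
n5 = x1 ∨ n4 = 0 ∨ 0 = 0
n6 = n2 ∨ n5 = 1 ∨ 0 = 1
n7 = n6 ∧ n2 = 1 ∧ 1 = 1
n8 = ¬n7 = ¬1 = 0
n9 = n5 ∨ n8 = 0 ∨ 0 = 0
So n9 = 0 as required.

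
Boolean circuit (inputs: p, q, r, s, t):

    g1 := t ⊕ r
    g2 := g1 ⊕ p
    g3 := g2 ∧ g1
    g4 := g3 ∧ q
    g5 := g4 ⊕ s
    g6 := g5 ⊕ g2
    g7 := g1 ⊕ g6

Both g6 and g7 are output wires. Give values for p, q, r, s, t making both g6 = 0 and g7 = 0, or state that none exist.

p=1, q=0, r=1, s=1, t=1

Check with p=1, q=0, r=1, s=1, t=1:
g1 = t ⊕ r = 1 ⊕ 1 = 0
g2 = g1 ⊕ p = 0 ⊕ 1 = 1
g3 = g2 ∧ g1 = 1 ∧ 0 = 0
g4 = g3 ∧ q = 0 ∧ 0 = 0
g5 = g4 ⊕ s = 0 ⊕ 1 = 1
g6 = g5 ⊕ g2 = 1 ⊕ 1 = 0
g7 = g1 ⊕ g6 = 0 ⊕ 0 = 0
So g6 = 0 and g7 = 0.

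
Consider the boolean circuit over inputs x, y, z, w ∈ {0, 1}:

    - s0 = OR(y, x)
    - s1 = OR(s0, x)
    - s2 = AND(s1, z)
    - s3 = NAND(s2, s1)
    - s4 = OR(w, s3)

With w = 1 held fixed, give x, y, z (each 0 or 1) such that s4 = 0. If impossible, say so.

no solution exists

With w = 1 fixed, none of the 8 settings of x, y, z give s4 = 0.
For example, with x=1, y=0, z=1:
s0 = OR(y, x) = OR(0, 1) = 1
s1 = OR(s0, x) = OR(1, 1) = 1
s2 = AND(s1, z) = AND(1, 1) = 1
s3 = NAND(s2, s1) = NAND(1, 1) = 0
s4 = OR(w, s3) = OR(1, 0) = 1
giving s4 = 1 ≠ 0.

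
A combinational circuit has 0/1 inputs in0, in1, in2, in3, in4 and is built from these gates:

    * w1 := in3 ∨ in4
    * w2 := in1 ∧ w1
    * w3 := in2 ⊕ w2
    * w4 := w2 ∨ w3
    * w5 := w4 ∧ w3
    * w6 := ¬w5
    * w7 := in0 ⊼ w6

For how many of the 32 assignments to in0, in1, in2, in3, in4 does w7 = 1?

w7 = in0 ⊼ w6 must be 1, so at least one of in0, w6 is 0.
Enumerating the 32 input combinations, 24 give w7 = 1 and 8 give w7 = 0.

24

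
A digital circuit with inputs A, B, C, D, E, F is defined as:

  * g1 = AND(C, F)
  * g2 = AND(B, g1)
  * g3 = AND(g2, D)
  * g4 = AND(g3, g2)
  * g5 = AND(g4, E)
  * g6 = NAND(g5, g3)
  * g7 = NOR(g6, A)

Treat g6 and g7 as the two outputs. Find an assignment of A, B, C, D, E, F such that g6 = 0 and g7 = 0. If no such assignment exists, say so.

Check with A=1 B=1 C=1 D=1 E=1 F=1:
g1 = AND(C, F) = AND(1, 1) = 1
g2 = AND(B, g1) = AND(1, 1) = 1
g3 = AND(g2, D) = AND(1, 1) = 1
g4 = AND(g3, g2) = AND(1, 1) = 1
g5 = AND(g4, E) = AND(1, 1) = 1
g6 = NAND(g5, g3) = NAND(1, 1) = 0
g7 = NOR(g6, A) = NOR(0, 1) = 0
So g6 = 0 and g7 = 0.

A=1 B=1 C=1 D=1 E=1 F=1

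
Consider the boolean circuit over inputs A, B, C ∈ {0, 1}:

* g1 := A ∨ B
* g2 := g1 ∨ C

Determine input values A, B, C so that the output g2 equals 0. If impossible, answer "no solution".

A=0, B=0, C=0

g2 = g1 ∨ C must be 0, so both g1 = 0 and C = 0.
g1 = A ∨ B must be 0, so both A = 0 and B = 0.
Check with A=0, B=0, C=0:
g1 = A ∨ B = 0 ∨ 0 = 0
g2 = g1 ∨ C = 0 ∨ 0 = 0
So g2 = 0 as required.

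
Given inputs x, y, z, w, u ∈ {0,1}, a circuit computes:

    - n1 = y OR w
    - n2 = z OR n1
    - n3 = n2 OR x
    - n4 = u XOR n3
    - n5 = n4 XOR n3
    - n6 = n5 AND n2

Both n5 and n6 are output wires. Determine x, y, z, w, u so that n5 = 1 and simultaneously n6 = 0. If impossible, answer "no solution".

x=0, y=0, z=0, w=0, u=1

Check with x=0, y=0, z=0, w=0, u=1:
n1 = y OR w = 0 OR 0 = 0
n2 = z OR n1 = 0 OR 0 = 0
n3 = n2 OR x = 0 OR 0 = 0
n4 = u XOR n3 = 1 XOR 0 = 1
n5 = n4 XOR n3 = 1 XOR 0 = 1
n6 = n5 AND n2 = 1 AND 0 = 0
So n5 = 1 and n6 = 0.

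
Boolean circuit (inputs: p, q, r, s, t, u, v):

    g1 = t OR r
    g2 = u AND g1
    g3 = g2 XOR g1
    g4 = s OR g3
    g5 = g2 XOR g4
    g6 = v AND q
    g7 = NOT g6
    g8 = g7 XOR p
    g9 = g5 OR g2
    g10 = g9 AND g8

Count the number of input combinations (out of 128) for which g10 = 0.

g10 = g9 AND g8 must be 0, so at least one of g9, g8 is 0.
Enumerating the 128 input combinations, 72 give g10 = 0 and 56 give g10 = 1.

72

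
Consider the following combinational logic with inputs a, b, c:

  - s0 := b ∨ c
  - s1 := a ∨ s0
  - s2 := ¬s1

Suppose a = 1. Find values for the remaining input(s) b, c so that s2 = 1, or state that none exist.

With a = 1 fixed, none of the 4 settings of b, c give s2 = 1.
For example, with b=0, c=0:
s0 = b ∨ c = 0 ∨ 0 = 0
s1 = a ∨ s0 = 1 ∨ 0 = 1
s2 = ¬s1 = ¬1 = 0
giving s2 = 0 ≠ 1.

no solution exists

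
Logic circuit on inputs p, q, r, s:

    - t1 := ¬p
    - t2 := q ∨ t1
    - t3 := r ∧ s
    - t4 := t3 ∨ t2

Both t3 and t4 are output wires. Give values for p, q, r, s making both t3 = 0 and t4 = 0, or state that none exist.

p=1, q=0, r=1, s=0

Check with p=1, q=0, r=1, s=0:
t1 = ¬p = ¬1 = 0
t2 = q ∨ t1 = 0 ∨ 0 = 0
t3 = r ∧ s = 1 ∧ 0 = 0
t4 = t3 ∨ t2 = 0 ∨ 0 = 0
So t3 = 0 and t4 = 0.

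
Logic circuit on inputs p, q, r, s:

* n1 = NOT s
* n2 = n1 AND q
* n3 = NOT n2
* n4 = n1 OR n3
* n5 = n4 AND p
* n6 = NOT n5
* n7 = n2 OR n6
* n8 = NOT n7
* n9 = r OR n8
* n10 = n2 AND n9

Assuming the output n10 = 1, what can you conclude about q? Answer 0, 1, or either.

1

n10 = n2 AND n9 must be 1, so both n2 = 1 and n9 = 1.
n2 = n1 AND q must be 1, so both n1 = 1 and q = 1.
n9 = r OR n8 must be 1, so at least one of r, n8 is 1.
Every assignment with n10 = 1 has q = 1; there are 2 such assignment(s).
  p=0, q=1, r=1, s=0
  p=1, q=1, r=1, s=0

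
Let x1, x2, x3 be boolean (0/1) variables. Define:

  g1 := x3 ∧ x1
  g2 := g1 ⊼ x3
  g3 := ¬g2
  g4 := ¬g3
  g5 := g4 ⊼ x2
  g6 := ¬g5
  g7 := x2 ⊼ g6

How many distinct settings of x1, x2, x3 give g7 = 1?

5

g7 = x2 ⊼ g6 must be 1, so at least one of x2, g6 is 0.
Satisfying assignments:
  x1=0, x2=0, x3=0
  x1=0, x2=0, x3=1
  x1=1, x2=0, x3=0
  x1=1, x2=0, x3=1
  x1=1, x2=1, x3=1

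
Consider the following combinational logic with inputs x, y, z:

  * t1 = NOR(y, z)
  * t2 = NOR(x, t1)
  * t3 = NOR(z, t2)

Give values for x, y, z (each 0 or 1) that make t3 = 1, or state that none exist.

t3 = NOR(z, t2) must be 1, so both z = 0 and t2 = 0.
t2 = NOR(x, t1) must be 0, so at least one of x, t1 is 1.
Check with x=1, y=0, z=0:
t1 = NOR(y, z) = NOR(0, 0) = 1
t2 = NOR(x, t1) = NOR(1, 1) = 0
t3 = NOR(z, t2) = NOR(0, 0) = 1
So t3 = 1 as required.

x=1, y=0, z=0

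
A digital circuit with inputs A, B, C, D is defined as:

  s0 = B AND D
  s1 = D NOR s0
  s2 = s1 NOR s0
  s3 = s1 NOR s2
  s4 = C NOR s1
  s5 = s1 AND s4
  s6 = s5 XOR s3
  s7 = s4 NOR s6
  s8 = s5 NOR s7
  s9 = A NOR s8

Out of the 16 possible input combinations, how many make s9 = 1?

5

s9 = A NOR s8 must be 1, so both A = 0 and s8 = 0.
Satisfying assignments:
  A=0, B=0, C=0, D=0
  A=0, B=0, C=1, D=0
  A=0, B=0, C=1, D=1
  A=0, B=1, C=0, D=0
  A=0, B=1, C=1, D=0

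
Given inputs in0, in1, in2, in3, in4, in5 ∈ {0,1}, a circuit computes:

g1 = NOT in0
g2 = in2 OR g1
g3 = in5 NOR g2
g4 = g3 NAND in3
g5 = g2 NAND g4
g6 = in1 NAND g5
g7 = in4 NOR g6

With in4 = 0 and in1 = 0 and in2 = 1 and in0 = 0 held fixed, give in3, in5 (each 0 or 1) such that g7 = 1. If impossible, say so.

With in4 = 0 and in1 = 0 and in2 = 1 and in0 = 0 fixed, none of the 4 settings of in3, in5 give g7 = 1.
For example, with in3=0, in5=1:
g1 = NOT in0 = NOT 0 = 1
g2 = in2 OR g1 = 1 OR 1 = 1
g3 = in5 NOR g2 = 1 NOR 1 = 0
g4 = g3 NAND in3 = 0 NAND 0 = 1
g5 = g2 NAND g4 = 1 NAND 1 = 0
g6 = in1 NAND g5 = 0 NAND 0 = 1
g7 = in4 NOR g6 = 0 NOR 1 = 0
giving g7 = 0 ≠ 1.

no solution exists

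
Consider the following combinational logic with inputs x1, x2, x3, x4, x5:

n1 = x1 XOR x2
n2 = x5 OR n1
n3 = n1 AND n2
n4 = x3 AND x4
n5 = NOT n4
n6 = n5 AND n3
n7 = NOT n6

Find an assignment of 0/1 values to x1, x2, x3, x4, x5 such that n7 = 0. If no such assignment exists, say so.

x1=0, x2=1, x3=0, x4=1, x5=1

n7 = NOT n6 must be 0, so n6 = 1.
Check with x1=0, x2=1, x3=0, x4=1, x5=1:
n1 = x1 XOR x2 = 0 XOR 1 = 1
n2 = x5 OR n1 = 1 OR 1 = 1
n3 = n1 AND n2 = 1 AND 1 = 1
n4 = x3 AND x4 = 0 AND 1 = 0
n5 = NOT n4 = NOT 0 = 1
n6 = n5 AND n3 = 1 AND 1 = 1
n7 = NOT n6 = NOT 1 = 0
So n7 = 0 as required.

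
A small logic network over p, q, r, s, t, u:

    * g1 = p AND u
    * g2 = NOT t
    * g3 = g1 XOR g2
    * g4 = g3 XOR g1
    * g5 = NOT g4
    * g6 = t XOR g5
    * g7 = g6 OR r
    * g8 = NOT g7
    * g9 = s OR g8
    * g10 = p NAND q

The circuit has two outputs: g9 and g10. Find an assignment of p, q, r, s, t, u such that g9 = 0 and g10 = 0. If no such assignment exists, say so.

Check with p=1, q=1, r=1, s=0, t=1, u=1:
g1 = p AND u = 1 AND 1 = 1
g2 = NOT t = NOT 1 = 0
g3 = g1 XOR g2 = 1 XOR 0 = 1
g4 = g3 XOR g1 = 1 XOR 1 = 0
g5 = NOT g4 = NOT 0 = 1
g6 = t XOR g5 = 1 XOR 1 = 0
g7 = g6 OR r = 0 OR 1 = 1
g8 = NOT g7 = NOT 1 = 0
g9 = s OR g8 = 0 OR 0 = 0
g10 = p NAND q = 1 NAND 1 = 0
So g9 = 0 and g10 = 0.

p=1, q=1, r=1, s=0, t=1, u=1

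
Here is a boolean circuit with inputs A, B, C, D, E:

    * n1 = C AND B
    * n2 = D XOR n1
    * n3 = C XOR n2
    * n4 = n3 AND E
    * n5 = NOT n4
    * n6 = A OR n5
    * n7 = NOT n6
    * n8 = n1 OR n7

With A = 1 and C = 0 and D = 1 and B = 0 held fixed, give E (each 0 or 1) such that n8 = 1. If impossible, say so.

no solution exists

With A = 1 and C = 0 and D = 1 and B = 0 fixed, none of the 2 settings of E give n8 = 1.
For example, with E=1:
n1 = C AND B = 0 AND 0 = 0
n2 = D XOR n1 = 1 XOR 0 = 1
n3 = C XOR n2 = 0 XOR 1 = 1
n4 = n3 AND E = 1 AND 1 = 1
n5 = NOT n4 = NOT 1 = 0
n6 = A OR n5 = 1 OR 0 = 1
n7 = NOT n6 = NOT 1 = 0
n8 = n1 OR n7 = 0 OR 0 = 0
giving n8 = 0 ≠ 1.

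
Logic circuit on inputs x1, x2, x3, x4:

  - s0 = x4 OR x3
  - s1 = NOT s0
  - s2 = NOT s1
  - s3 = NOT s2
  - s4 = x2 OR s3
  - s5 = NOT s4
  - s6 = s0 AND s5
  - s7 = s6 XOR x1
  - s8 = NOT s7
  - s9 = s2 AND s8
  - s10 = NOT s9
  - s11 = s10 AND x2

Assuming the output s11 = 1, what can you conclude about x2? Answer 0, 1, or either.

1

s11 = s10 AND x2 must be 1, so both s10 = 1 and x2 = 1.
s10 = NOT s9 must be 1, so s9 = 0.
Every assignment with s11 = 1 has x2 = 1; there are 5 such assignment(s).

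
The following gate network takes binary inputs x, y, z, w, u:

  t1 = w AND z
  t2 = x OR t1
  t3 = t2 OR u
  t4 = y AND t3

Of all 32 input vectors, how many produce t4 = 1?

13

t4 = y AND t3 must be 1, so both y = 1 and t3 = 1.
Enumerating the 32 input combinations, 13 give t4 = 1 and 19 give t4 = 0.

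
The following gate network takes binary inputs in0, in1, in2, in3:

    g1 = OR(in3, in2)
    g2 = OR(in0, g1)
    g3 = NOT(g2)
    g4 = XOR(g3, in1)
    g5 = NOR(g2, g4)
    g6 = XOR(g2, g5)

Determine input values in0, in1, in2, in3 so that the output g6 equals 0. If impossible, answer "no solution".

in0=0 in1=0 in2=0 in3=0

g6 = XOR(g2, g5) must be 0, so g2 and g5 are equal.
Check with in0=0 in1=0 in2=0 in3=0:
g1 = OR(in3, in2) = OR(0, 0) = 0
g2 = OR(in0, g1) = OR(0, 0) = 0
g3 = NOT(g2) = NOT 0 = 1
g4 = XOR(g3, in1) = XOR(1, 0) = 1
g5 = NOR(g2, g4) = NOR(0, 1) = 0
g6 = XOR(g2, g5) = XOR(0, 0) = 0
So g6 = 0 as required.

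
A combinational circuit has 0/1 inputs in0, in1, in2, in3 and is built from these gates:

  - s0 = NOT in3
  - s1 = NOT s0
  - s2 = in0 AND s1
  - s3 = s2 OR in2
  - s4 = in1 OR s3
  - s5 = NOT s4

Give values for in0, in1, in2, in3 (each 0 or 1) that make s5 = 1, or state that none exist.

in0=0, in1=0, in2=0, in3=1

Check with in0=0, in1=0, in2=0, in3=1:
s0 = NOT in3 = NOT 1 = 0
s1 = NOT s0 = NOT 0 = 1
s2 = in0 AND s1 = 0 AND 1 = 0
s3 = s2 OR in2 = 0 OR 0 = 0
s4 = in1 OR s3 = 0 OR 0 = 0
s5 = NOT s4 = NOT 0 = 1
So s5 = 1 as required.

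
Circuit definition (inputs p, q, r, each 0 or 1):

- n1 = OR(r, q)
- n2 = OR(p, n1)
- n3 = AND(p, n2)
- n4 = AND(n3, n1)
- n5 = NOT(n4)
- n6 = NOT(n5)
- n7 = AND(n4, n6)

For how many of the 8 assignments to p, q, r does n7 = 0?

n7 = AND(n4, n6) must be 0, so at least one of n4, n6 is 0.
Satisfying assignments:
  p=0, q=0, r=0
  p=0, q=0, r=1
  p=0, q=1, r=0
  p=0, q=1, r=1
  p=1, q=0, r=0

5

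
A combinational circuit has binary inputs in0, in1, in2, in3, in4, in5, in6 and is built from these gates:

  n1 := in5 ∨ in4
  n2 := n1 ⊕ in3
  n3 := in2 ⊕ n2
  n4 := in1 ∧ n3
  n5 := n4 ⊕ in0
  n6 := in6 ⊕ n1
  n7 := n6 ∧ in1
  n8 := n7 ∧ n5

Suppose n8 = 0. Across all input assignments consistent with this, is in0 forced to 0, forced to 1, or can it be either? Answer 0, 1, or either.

Both values of in0 occur among assignments with n8 = 0:
  in0=0: in0=0, in1=0, in2=0, in3=0, in4=0, in5=0, in6=0
  in0=1: in0=1, in1=0, in2=0, in3=0, in4=0, in5=0, in6=0

either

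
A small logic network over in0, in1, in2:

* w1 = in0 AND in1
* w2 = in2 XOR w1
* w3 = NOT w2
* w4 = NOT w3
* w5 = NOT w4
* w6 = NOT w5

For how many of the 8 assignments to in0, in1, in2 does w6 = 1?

w6 = NOT w5 must be 1, so w5 = 0.
w5 = NOT w4 must be 0, so w4 = 1.
w4 = NOT w3 must be 1, so w3 = 0.
Satisfying assignments:
  in0=0, in1=0, in2=1
  in0=0, in1=1, in2=1
  in0=1, in1=0, in2=1
  in0=1, in1=1, in2=0

4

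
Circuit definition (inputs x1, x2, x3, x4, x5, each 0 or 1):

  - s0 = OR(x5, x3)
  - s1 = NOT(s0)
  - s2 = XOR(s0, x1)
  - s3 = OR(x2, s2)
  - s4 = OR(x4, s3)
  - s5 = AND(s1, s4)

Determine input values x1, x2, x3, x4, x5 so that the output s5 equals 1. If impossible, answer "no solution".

s5 = AND(s1, s4) must be 1, so both s1 = 1 and s4 = 1.
s1 = NOT(s0) must be 1, so s0 = 0.
Check with x1=1 x2=1 x3=0 x4=1 x5=0:
s0 = OR(x5, x3) = OR(0, 0) = 0
s1 = NOT(s0) = NOT 0 = 1
s2 = XOR(s0, x1) = XOR(0, 1) = 1
s3 = OR(x2, s2) = OR(1, 1) = 1
s4 = OR(x4, s3) = OR(1, 1) = 1
s5 = AND(s1, s4) = AND(1, 1) = 1
So s5 = 1 as required.

x1=1 x2=1 x3=0 x4=1 x5=0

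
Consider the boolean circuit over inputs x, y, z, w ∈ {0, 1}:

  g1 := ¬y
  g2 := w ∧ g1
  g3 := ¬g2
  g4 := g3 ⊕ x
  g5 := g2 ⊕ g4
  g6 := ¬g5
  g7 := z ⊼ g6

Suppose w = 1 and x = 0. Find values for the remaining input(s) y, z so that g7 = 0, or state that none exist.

With w = 1 and x = 0 fixed, none of the 4 settings of y, z give g7 = 0.
For example, with y=1, z=0:
g1 = ¬y = ¬1 = 0
g2 = w ∧ g1 = 1 ∧ 0 = 0
g3 = ¬g2 = ¬0 = 1
g4 = g3 ⊕ x = 1 ⊕ 0 = 1
g5 = g2 ⊕ g4 = 0 ⊕ 1 = 1
g6 = ¬g5 = ¬1 = 0
g7 = z ⊼ g6 = 0 ⊼ 0 = 1
giving g7 = 1 ≠ 0.

no solution exists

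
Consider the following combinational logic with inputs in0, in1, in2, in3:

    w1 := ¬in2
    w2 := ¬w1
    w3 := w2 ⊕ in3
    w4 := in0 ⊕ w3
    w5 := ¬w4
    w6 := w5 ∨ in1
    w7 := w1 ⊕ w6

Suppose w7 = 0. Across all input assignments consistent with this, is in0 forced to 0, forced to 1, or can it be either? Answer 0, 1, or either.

either

Both values of in0 occur among assignments with w7 = 0:
  in0=0: in0=0, in1=0, in2=0, in3=0
  in0=1: in0=1, in1=0, in2=0, in3=1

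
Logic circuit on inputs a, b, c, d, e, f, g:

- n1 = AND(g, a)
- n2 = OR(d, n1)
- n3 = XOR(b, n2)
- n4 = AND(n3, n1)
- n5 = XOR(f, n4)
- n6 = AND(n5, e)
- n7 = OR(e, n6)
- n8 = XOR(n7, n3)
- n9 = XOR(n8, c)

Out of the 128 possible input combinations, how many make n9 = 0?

64

n9 = XOR(n8, c) must be 0, so n8 and c are equal.
Enumerating the 128 input combinations, 64 give n9 = 0 and 64 give n9 = 1.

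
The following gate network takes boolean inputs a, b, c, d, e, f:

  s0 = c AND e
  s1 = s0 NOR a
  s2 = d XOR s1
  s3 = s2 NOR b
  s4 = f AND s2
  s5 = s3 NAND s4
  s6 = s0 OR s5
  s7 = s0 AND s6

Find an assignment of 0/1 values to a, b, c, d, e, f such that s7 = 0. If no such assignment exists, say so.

s7 = s0 AND s6 must be 0, so at least one of s0, s6 is 0.
Check with a=0, b=0, c=0, d=0, e=1, f=1:
s0 = c AND e = 0 AND 1 = 0
s1 = s0 NOR a = 0 NOR 0 = 1
s2 = d XOR s1 = 0 XOR 1 = 1
s3 = s2 NOR b = 1 NOR 0 = 0
s4 = f AND s2 = 1 AND 1 = 1
s5 = s3 NAND s4 = 0 NAND 1 = 1
s6 = s0 OR s5 = 0 OR 1 = 1
s7 = s0 AND s6 = 0 AND 1 = 0
So s7 = 0 as required.

a=0, b=0, c=0, d=0, e=1, f=1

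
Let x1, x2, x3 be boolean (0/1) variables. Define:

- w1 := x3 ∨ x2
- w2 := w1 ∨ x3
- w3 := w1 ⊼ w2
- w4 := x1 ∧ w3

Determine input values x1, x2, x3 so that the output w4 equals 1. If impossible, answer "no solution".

x1=1, x2=0, x3=0

w4 = x1 ∧ w3 must be 1, so both x1 = 1 and w3 = 1.
w3 = w1 ⊼ w2 must be 1, so at least one of w1, w2 is 0.
Check with x1=1, x2=0, x3=0:
w1 = x3 ∨ x2 = 0 ∨ 0 = 0
w2 = w1 ∨ x3 = 0 ∨ 0 = 0
w3 = w1 ⊼ w2 = 0 ⊼ 0 = 1
w4 = x1 ∧ w3 = 1 ∧ 1 = 1
So w4 = 1 as required.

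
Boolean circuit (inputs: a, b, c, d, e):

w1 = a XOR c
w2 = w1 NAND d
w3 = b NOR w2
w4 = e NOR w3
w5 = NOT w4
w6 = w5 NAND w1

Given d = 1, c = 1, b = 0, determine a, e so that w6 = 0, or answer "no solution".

a=0, e=0

w6 = w5 NAND w1 must be 0, so both w5 = 1 and w1 = 1.
Check with d = 1, c = 1, b = 0 and a=0, e=0:
w1 = a XOR c = 0 XOR 1 = 1
w2 = w1 NAND d = 1 NAND 1 = 0
w3 = b NOR w2 = 0 NOR 0 = 1
w4 = e NOR w3 = 0 NOR 1 = 0
w5 = NOT w4 = NOT 0 = 1
w6 = w5 NAND w1 = 1 NAND 1 = 0
So w6 = 0.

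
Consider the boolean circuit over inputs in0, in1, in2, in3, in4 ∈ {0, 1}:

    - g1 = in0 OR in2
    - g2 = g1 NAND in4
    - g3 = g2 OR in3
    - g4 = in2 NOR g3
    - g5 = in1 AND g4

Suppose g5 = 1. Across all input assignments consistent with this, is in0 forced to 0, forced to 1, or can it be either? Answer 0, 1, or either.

1

g5 = in1 AND g4 must be 1, so both in1 = 1 and g4 = 1.
g4 = in2 NOR g3 must be 1, so both in2 = 0 and g3 = 0.
g3 = g2 OR in3 must be 0, so both g2 = 0 and in3 = 0.
Every assignment with g5 = 1 has in0 = 1; there are 1 such assignment(s).
  in0=1, in1=1, in2=0, in3=0, in4=1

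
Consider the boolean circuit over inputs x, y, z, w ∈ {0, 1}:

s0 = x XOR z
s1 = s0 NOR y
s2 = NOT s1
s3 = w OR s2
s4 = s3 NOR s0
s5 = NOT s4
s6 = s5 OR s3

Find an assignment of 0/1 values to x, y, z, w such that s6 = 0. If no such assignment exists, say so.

x=0, y=0, z=0, w=0

Check with x=0, y=0, z=0, w=0:
s0 = x XOR z = 0 XOR 0 = 0
s1 = s0 NOR y = 0 NOR 0 = 1
s2 = NOT s1 = NOT 1 = 0
s3 = w OR s2 = 0 OR 0 = 0
s4 = s3 NOR s0 = 0 NOR 0 = 1
s5 = NOT s4 = NOT 1 = 0
s6 = s5 OR s3 = 0 OR 0 = 0
So s6 = 0 as required.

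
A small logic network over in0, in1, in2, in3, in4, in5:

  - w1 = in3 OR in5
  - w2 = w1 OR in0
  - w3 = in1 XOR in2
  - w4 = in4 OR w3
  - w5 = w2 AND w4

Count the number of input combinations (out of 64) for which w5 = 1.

42

w5 = w2 AND w4 must be 1, so both w2 = 1 and w4 = 1.
w2 = w1 OR in0 must be 1, so at least one of w1, in0 is 1.
Enumerating the 64 input combinations, 42 give w5 = 1 and 22 give w5 = 0.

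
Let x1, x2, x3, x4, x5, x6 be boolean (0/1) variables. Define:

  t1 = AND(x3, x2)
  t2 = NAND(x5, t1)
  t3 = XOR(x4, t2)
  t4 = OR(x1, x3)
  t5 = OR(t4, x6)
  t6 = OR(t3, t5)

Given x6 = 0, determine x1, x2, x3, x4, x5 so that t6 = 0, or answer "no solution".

Check with x6 = 0 and x1=0, x2=0, x3=0, x4=1, x5=0:
t1 = AND(x3, x2) = AND(0, 0) = 0
t2 = NAND(x5, t1) = NAND(0, 0) = 1
t3 = XOR(x4, t2) = XOR(1, 1) = 0
t4 = OR(x1, x3) = OR(0, 0) = 0
t5 = OR(t4, x6) = OR(0, 0) = 0
t6 = OR(t3, t5) = OR(0, 0) = 0
So t6 = 0.

x1=0, x2=0, x3=0, x4=1, x5=0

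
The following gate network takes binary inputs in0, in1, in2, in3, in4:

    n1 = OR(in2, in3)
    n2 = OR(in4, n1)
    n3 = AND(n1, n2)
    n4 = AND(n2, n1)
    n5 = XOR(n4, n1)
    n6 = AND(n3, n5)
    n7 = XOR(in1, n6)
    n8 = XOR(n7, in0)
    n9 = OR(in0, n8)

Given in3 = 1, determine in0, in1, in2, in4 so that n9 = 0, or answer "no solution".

n9 = OR(in0, n8) must be 0, so both in0 = 0 and n8 = 0.
n8 = XOR(n7, in0) must be 0, so n7 and in0 are equal.
Check with in3 = 1 and in0=0, in1=0, in2=1, in4=1:
n1 = OR(in2, in3) = OR(1, 1) = 1
n2 = OR(in4, n1) = OR(1, 1) = 1
n3 = AND(n1, n2) = AND(1, 1) = 1
n4 = AND(n2, n1) = AND(1, 1) = 1
n5 = XOR(n4, n1) = XOR(1, 1) = 0
n6 = AND(n3, n5) = AND(1, 0) = 0
n7 = XOR(in1, n6) = XOR(0, 0) = 0
n8 = XOR(n7, in0) = XOR(0, 0) = 0
n9 = OR(in0, n8) = OR(0, 0) = 0
So n9 = 0.

in0=0 in1=0 in2=1 in4=1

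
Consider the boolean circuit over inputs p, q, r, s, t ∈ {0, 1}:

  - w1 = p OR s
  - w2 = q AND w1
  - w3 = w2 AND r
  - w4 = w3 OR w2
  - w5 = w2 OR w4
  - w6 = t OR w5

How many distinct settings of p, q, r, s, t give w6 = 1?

22

w6 = t OR w5 must be 1, so at least one of t, w5 is 1.
Enumerating the 32 input combinations, 22 give w6 = 1 and 10 give w6 = 0.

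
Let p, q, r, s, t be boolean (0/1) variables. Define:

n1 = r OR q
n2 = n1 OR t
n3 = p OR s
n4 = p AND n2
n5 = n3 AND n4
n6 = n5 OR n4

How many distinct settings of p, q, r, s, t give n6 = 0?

n6 = n5 OR n4 must be 0, so both n5 = 0 and n4 = 0.
Enumerating the 32 input combinations, 18 give n6 = 0 and 14 give n6 = 1.

18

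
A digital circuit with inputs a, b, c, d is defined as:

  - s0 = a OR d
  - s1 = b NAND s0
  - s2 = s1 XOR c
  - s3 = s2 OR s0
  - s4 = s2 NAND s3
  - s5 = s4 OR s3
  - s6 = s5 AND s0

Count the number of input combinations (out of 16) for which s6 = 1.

s6 = s5 AND s0 must be 1, so both s5 = 1 and s0 = 1.
s5 = s4 OR s3 must be 1, so at least one of s4, s3 is 1.
Enumerating the 16 input combinations, 12 give s6 = 1 and 4 give s6 = 0.

12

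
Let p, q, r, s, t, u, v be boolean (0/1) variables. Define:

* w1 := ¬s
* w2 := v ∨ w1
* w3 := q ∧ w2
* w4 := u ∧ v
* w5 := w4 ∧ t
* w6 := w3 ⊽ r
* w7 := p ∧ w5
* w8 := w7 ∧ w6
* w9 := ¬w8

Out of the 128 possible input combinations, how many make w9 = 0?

w9 = ¬w8 must be 0, so w8 = 1.
w8 = w7 ∧ w6 must be 1, so both w7 = 1 and w6 = 1.
w7 = p ∧ w5 must be 1, so both p = 1 and w5 = 1.
Satisfying assignments:
  p=1, q=0, r=0, s=0, t=1, u=1, v=1
  p=1, q=0, r=0, s=1, t=1, u=1, v=1

2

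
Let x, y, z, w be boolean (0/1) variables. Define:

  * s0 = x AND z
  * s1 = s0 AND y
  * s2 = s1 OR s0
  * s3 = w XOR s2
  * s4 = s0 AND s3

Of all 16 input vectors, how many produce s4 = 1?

2

s4 = s0 AND s3 must be 1, so both s0 = 1 and s3 = 1.
s0 = x AND z must be 1, so both x = 1 and z = 1.
s3 = w XOR s2 must be 1, so w and s2 differ.
Satisfying assignments:
  x=1, y=0, z=1, w=0
  x=1, y=1, z=1, w=0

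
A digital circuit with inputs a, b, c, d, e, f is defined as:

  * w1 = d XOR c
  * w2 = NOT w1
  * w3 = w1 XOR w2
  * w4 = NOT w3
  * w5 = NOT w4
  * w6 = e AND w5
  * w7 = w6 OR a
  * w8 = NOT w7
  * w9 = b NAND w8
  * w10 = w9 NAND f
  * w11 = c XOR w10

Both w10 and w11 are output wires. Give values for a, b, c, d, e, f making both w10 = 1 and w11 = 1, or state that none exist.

a=1, b=0, c=0, d=0, e=0, f=0

Check with a=1, b=0, c=0, d=0, e=0, f=0:
w1 = d XOR c = 0 XOR 0 = 0
w2 = NOT w1 = NOT 0 = 1
w3 = w1 XOR w2 = 0 XOR 1 = 1
w4 = NOT w3 = NOT 1 = 0
w5 = NOT w4 = NOT 0 = 1
w6 = e AND w5 = 0 AND 1 = 0
w7 = w6 OR a = 0 OR 1 = 1
w8 = NOT w7 = NOT 1 = 0
w9 = b NAND w8 = 0 NAND 0 = 1
w10 = w9 NAND f = 1 NAND 0 = 1
w11 = c XOR w10 = 0 XOR 1 = 1
So w10 = 1 and w11 = 1.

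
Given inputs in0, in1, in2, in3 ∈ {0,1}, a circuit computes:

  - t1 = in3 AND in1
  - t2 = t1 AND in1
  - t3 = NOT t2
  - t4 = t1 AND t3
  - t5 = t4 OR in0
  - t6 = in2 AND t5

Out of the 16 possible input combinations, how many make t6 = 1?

4

t6 = in2 AND t5 must be 1, so both in2 = 1 and t5 = 1.
t5 = t4 OR in0 must be 1, so at least one of t4, in0 is 1.
Enumerating the 16 input combinations, 4 give t6 = 1 and 12 give t6 = 0.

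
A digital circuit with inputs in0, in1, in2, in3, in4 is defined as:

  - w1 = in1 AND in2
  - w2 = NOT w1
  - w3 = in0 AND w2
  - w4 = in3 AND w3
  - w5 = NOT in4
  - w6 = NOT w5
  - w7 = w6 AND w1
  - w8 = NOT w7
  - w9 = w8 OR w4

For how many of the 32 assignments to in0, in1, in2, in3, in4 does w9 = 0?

w9 = w8 OR w4 must be 0, so both w8 = 0 and w4 = 0.
w8 = NOT w7 must be 0, so w7 = 1.
Enumerating the 32 input combinations, 4 give w9 = 0 and 28 give w9 = 1.

4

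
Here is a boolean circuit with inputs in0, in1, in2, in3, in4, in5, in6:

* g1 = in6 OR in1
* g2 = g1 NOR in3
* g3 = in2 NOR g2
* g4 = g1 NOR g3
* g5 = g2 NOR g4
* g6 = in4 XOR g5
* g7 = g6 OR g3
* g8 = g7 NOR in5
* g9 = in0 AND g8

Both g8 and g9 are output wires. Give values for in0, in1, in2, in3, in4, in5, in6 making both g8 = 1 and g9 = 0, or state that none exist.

Check with in0=0 in1=0 in2=1 in3=1 in4=0 in5=0 in6=0:
g1 = in6 OR in1 = 0 OR 0 = 0
g2 = g1 NOR in3 = 0 NOR 1 = 0
g3 = in2 NOR g2 = 1 NOR 0 = 0
g4 = g1 NOR g3 = 0 NOR 0 = 1
g5 = g2 NOR g4 = 0 NOR 1 = 0
g6 = in4 XOR g5 = 0 XOR 0 = 0
g7 = g6 OR g3 = 0 OR 0 = 0
g8 = g7 NOR in5 = 0 NOR 0 = 1
g9 = in0 AND g8 = 0 AND 1 = 0
So g8 = 1 and g9 = 0.

in0=0 in1=0 in2=1 in3=1 in4=0 in5=0 in6=0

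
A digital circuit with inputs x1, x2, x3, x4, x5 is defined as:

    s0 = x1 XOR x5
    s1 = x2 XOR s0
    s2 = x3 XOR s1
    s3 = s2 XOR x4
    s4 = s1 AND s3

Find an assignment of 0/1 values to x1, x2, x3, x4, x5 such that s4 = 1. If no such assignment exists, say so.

x1=1 x2=0 x3=1 x4=1 x5=0

Check with x1=1 x2=0 x3=1 x4=1 x5=0:
s0 = x1 XOR x5 = 1 XOR 0 = 1
s1 = x2 XOR s0 = 0 XOR 1 = 1
s2 = x3 XOR s1 = 1 XOR 1 = 0
s3 = s2 XOR x4 = 0 XOR 1 = 1
s4 = s1 AND s3 = 1 AND 1 = 1
So s4 = 1 as required.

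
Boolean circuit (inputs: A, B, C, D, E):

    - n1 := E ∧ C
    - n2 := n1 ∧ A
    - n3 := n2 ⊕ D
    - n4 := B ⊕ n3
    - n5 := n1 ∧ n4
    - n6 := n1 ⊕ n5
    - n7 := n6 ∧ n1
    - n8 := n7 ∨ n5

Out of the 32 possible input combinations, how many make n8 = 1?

n8 = n7 ∨ n5 must be 1, so at least one of n7, n5 is 1.
Enumerating the 32 input combinations, 8 give n8 = 1 and 24 give n8 = 0.

8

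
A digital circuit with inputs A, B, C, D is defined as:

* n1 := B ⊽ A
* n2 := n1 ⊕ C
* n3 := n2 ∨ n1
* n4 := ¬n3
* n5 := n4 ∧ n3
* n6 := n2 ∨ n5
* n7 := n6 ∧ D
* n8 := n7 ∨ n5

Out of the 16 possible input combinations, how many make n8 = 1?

n8 = n7 ∨ n5 must be 1, so at least one of n7, n5 is 1.
Satisfying assignments:
  A=0, B=0, C=0, D=1
  A=0, B=1, C=1, D=1
  A=1, B=0, C=1, D=1
  A=1, B=1, C=1, D=1

4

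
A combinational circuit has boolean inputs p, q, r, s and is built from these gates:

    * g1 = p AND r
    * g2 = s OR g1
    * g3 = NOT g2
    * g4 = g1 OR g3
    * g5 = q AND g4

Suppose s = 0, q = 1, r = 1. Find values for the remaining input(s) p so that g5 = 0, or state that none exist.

With s = 0, q = 1, r = 1 fixed, none of the 2 settings of p give g5 = 0.
For example, with p=1:
g1 = p AND r = 1 AND 1 = 1
g2 = s OR g1 = 0 OR 1 = 1
g3 = NOT g2 = NOT 1 = 0
g4 = g1 OR g3 = 1 OR 0 = 1
g5 = q AND g4 = 1 AND 1 = 1
giving g5 = 1 ≠ 0.

no solution exists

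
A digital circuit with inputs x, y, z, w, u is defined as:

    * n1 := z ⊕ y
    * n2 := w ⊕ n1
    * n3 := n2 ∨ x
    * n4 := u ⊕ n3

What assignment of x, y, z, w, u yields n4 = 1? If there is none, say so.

x=1, y=0, z=1, w=1, u=0

n4 = u ⊕ n3 must be 1, so u and n3 differ.
Check with x=1, y=0, z=1, w=1, u=0:
n1 = z ⊕ y = 1 ⊕ 0 = 1
n2 = w ⊕ n1 = 1 ⊕ 1 = 0
n3 = n2 ∨ x = 0 ∨ 1 = 1
n4 = u ⊕ n3 = 0 ⊕ 1 = 1
So n4 = 1 as required.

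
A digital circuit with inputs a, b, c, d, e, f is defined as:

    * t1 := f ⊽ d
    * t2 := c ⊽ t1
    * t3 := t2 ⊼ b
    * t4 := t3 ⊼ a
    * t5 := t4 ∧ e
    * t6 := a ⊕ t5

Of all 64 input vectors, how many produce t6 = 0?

19

t6 = a ⊕ t5 must be 0, so a and t5 are equal.
Enumerating the 64 input combinations, 19 give t6 = 0 and 45 give t6 = 1.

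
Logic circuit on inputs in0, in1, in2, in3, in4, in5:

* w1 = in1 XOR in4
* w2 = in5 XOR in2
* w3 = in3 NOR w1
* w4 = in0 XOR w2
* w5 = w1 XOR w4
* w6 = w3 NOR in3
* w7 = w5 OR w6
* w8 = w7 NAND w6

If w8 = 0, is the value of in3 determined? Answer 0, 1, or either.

w8 = w7 NAND w6 must be 0, so both w7 = 1 and w6 = 1.
w7 = w5 OR w6 must be 1, so at least one of w5, w6 is 1.
Every assignment with w8 = 0 has in3 = 0; there are 16 such assignment(s).

0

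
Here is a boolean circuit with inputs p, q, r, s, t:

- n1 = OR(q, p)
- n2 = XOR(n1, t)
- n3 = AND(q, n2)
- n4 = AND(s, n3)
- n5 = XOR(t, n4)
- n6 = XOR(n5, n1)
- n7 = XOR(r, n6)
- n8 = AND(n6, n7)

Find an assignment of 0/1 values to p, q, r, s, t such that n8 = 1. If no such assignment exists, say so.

Check with p=0, q=1, r=0, s=0, t=0:
n1 = OR(q, p) = OR(1, 0) = 1
n2 = XOR(n1, t) = XOR(1, 0) = 1
n3 = AND(q, n2) = AND(1, 1) = 1
n4 = AND(s, n3) = AND(0, 1) = 0
n5 = XOR(t, n4) = XOR(0, 0) = 0
n6 = XOR(n5, n1) = XOR(0, 1) = 1
n7 = XOR(r, n6) = XOR(0, 1) = 1
n8 = AND(n6, n7) = AND(1, 1) = 1
So n8 = 1 as required.

p=0, q=1, r=0, s=0, t=0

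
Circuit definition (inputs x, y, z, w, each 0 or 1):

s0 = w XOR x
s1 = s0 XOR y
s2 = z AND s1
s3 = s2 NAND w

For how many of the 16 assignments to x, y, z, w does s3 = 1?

s3 = s2 NAND w must be 1, so at least one of s2, w is 0.
Enumerating the 16 input combinations, 14 give s3 = 1 and 2 give s3 = 0.

14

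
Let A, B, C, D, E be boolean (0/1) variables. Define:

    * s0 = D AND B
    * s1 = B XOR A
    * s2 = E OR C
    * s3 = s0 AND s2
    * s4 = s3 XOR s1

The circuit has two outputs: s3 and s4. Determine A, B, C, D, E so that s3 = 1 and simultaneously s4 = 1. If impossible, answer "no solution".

Check with A=1 B=1 C=1 D=1 E=1:
s0 = D AND B = 1 AND 1 = 1
s1 = B XOR A = 1 XOR 1 = 0
s2 = E OR C = 1 OR 1 = 1
s3 = s0 AND s2 = 1 AND 1 = 1
s4 = s3 XOR s1 = 1 XOR 0 = 1
So s3 = 1 and s4 = 1.

A=1 B=1 C=1 D=1 E=1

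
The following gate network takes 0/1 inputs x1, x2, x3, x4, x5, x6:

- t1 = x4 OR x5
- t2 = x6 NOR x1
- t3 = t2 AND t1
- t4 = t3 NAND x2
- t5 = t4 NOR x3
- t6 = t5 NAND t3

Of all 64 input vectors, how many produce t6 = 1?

61

t6 = t5 NAND t3 must be 1, so at least one of t5, t3 is 0.
Enumerating the 64 input combinations, 61 give t6 = 1 and 3 give t6 = 0.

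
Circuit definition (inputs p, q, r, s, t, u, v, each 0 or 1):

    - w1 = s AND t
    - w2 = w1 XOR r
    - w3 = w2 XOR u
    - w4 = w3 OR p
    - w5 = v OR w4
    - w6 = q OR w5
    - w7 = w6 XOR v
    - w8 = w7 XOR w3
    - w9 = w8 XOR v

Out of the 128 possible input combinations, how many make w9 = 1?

w9 = w8 XOR v must be 1, so w8 and v differ.
Enumerating the 128 input combinations, 56 give w9 = 1 and 72 give w9 = 0.

56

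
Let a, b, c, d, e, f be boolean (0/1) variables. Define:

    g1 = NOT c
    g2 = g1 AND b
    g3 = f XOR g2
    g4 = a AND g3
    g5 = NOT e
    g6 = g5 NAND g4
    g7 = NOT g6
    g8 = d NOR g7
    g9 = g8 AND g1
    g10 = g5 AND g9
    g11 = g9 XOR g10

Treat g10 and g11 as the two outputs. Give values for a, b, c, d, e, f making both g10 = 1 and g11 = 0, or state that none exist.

Check with a=0, b=1, c=0, d=0, e=0, f=0:
g1 = NOT c = NOT 0 = 1
g2 = g1 AND b = 1 AND 1 = 1
g3 = f XOR g2 = 0 XOR 1 = 1
g4 = a AND g3 = 0 AND 1 = 0
g5 = NOT e = NOT 0 = 1
g6 = g5 NAND g4 = 1 NAND 0 = 1
g7 = NOT g6 = NOT 1 = 0
g8 = d NOR g7 = 0 NOR 0 = 1
g9 = g8 AND g1 = 1 AND 1 = 1
g10 = g5 AND g9 = 1 AND 1 = 1
g11 = g9 XOR g10 = 1 XOR 1 = 0
So g10 = 1 and g11 = 0.

a=0, b=1, c=0, d=0, e=0, f=0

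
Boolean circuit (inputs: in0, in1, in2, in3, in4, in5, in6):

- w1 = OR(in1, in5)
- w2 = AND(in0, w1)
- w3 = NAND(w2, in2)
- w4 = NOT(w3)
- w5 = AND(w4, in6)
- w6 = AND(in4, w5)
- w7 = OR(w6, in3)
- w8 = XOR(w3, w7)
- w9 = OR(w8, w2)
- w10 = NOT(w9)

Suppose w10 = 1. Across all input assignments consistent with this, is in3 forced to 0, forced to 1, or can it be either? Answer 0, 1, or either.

1

w10 = NOT(w9) must be 1, so w9 = 0.
w9 = OR(w8, w2) must be 0, so both w8 = 0 and w2 = 0.
Every assignment with w10 = 1 has in3 = 1; there are 40 such assignment(s).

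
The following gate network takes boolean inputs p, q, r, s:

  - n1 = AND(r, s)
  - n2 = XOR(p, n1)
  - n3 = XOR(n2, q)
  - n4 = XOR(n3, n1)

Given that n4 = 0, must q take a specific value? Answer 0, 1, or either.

Both values of q occur among assignments with n4 = 0:
  q=0: p=0, q=0, r=0, s=0
  q=1: p=1, q=1, r=0, s=0

either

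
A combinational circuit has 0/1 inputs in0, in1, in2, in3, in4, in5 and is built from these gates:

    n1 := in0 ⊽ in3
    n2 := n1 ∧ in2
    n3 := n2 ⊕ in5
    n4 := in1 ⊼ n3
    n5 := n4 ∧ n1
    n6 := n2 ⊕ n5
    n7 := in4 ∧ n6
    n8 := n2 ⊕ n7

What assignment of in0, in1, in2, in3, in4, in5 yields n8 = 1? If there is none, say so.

n8 = n2 ⊕ n7 must be 1, so n2 and n7 differ.
Check with in0=0, in1=1, in2=1, in3=0, in4=0, in5=1:
n1 = in0 ⊽ in3 = 0 ⊽ 0 = 1
n2 = n1 ∧ in2 = 1 ∧ 1 = 1
n3 = n2 ⊕ in5 = 1 ⊕ 1 = 0
n4 = in1 ⊼ n3 = 1 ⊼ 0 = 1
n5 = n4 ∧ n1 = 1 ∧ 1 = 1
n6 = n2 ⊕ n5 = 1 ⊕ 1 = 0
n7 = in4 ∧ n6 = 0 ∧ 0 = 0
n8 = n2 ⊕ n7 = 1 ⊕ 0 = 1
So n8 = 1 as required.

in0=0, in1=1, in2=1, in3=0, in4=0, in5=1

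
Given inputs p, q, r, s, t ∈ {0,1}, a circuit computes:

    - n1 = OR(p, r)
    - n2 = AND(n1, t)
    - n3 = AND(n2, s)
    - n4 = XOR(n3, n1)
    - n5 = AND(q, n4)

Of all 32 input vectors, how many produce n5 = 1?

n5 = AND(q, n4) must be 1, so both q = 1 and n4 = 1.
Enumerating the 32 input combinations, 9 give n5 = 1 and 23 give n5 = 0.

9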